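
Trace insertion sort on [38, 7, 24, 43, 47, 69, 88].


Initial: [38, 7, 24, 43, 47, 69, 88]
Insert 7: [7, 38, 24, 43, 47, 69, 88]
Insert 24: [7, 24, 38, 43, 47, 69, 88]
Insert 43: [7, 24, 38, 43, 47, 69, 88]
Insert 47: [7, 24, 38, 43, 47, 69, 88]
Insert 69: [7, 24, 38, 43, 47, 69, 88]
Insert 88: [7, 24, 38, 43, 47, 69, 88]

Sorted: [7, 24, 38, 43, 47, 69, 88]


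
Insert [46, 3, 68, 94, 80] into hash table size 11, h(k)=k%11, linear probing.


Insert 46: h=2 -> slot 2
Insert 3: h=3 -> slot 3
Insert 68: h=2, 2 probes -> slot 4
Insert 94: h=6 -> slot 6
Insert 80: h=3, 2 probes -> slot 5

Table: [None, None, 46, 3, 68, 80, 94, None, None, None, None]


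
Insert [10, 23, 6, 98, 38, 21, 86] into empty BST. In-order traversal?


Insert 10: root
Insert 23: R from 10
Insert 6: L from 10
Insert 98: R from 10 -> R from 23
Insert 38: R from 10 -> R from 23 -> L from 98
Insert 21: R from 10 -> L from 23
Insert 86: R from 10 -> R from 23 -> L from 98 -> R from 38

In-order: [6, 10, 21, 23, 38, 86, 98]


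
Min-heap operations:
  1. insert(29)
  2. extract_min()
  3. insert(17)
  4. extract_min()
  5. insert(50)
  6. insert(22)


insert(29) -> [29]
extract_min()->29, []
insert(17) -> [17]
extract_min()->17, []
insert(50) -> [50]
insert(22) -> [22, 50]

Final heap: [22, 50]


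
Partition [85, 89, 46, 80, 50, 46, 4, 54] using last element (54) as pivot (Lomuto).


Pivot: 54
  46 <= 54: swap -> [46, 89, 85, 80, 50, 46, 4, 54]
  50 <= 54: swap -> [46, 50, 85, 80, 89, 46, 4, 54]
  46 <= 54: swap -> [46, 50, 46, 80, 89, 85, 4, 54]
  4 <= 54: swap -> [46, 50, 46, 4, 89, 85, 80, 54]
Place pivot at 4: [46, 50, 46, 4, 54, 85, 80, 89]

Partitioned: [46, 50, 46, 4, 54, 85, 80, 89]


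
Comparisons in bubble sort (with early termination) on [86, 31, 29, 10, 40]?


Algorithm: bubble sort (with early termination)
Input: [86, 31, 29, 10, 40]
Sorted: [10, 29, 31, 40, 86]

10


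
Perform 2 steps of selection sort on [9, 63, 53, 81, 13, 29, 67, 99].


Initial: [9, 63, 53, 81, 13, 29, 67, 99]
Step 1: min=9 at 0
  Swap: [9, 63, 53, 81, 13, 29, 67, 99]
Step 2: min=13 at 4
  Swap: [9, 13, 53, 81, 63, 29, 67, 99]

After 2 steps: [9, 13, 53, 81, 63, 29, 67, 99]


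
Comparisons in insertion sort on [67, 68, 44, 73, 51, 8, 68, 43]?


Algorithm: insertion sort
Input: [67, 68, 44, 73, 51, 8, 68, 43]
Sorted: [8, 43, 44, 51, 67, 68, 68, 73]

22


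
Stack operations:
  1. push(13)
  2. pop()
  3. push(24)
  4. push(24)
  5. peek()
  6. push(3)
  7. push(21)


push(13) -> [13]
pop()->13, []
push(24) -> [24]
push(24) -> [24, 24]
peek()->24
push(3) -> [24, 24, 3]
push(21) -> [24, 24, 3, 21]

Final stack: [24, 24, 3, 21]


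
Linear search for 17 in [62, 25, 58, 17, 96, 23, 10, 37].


i=0: 62!=17
i=1: 25!=17
i=2: 58!=17
i=3: 17==17 found!

Found at 3, 4 comps


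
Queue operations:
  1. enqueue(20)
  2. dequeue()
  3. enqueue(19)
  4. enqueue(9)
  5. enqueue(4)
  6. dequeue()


enqueue(20) -> [20]
dequeue()->20, []
enqueue(19) -> [19]
enqueue(9) -> [19, 9]
enqueue(4) -> [19, 9, 4]
dequeue()->19, [9, 4]

Final queue: [9, 4]


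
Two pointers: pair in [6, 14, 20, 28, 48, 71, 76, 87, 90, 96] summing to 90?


lo=0(6)+hi=9(96)=102
lo=0(6)+hi=8(90)=96
lo=0(6)+hi=7(87)=93
lo=0(6)+hi=6(76)=82
lo=1(14)+hi=6(76)=90

Yes: 14+76=90


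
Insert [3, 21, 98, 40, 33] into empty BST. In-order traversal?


Insert 3: root
Insert 21: R from 3
Insert 98: R from 3 -> R from 21
Insert 40: R from 3 -> R from 21 -> L from 98
Insert 33: R from 3 -> R from 21 -> L from 98 -> L from 40

In-order: [3, 21, 33, 40, 98]


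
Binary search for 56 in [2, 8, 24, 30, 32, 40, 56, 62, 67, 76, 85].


Step 1: lo=0, hi=10, mid=5, val=40
Step 2: lo=6, hi=10, mid=8, val=67
Step 3: lo=6, hi=7, mid=6, val=56

Found at index 6


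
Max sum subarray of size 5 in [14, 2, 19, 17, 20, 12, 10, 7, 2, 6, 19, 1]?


[0:5]: 72
[1:6]: 70
[2:7]: 78
[3:8]: 66
[4:9]: 51
[5:10]: 37
[6:11]: 44
[7:12]: 35

Max: 78 at [2:7]


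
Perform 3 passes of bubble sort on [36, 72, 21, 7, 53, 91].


Initial: [36, 72, 21, 7, 53, 91]
Pass 1: [36, 21, 7, 53, 72, 91] (3 swaps)
Pass 2: [21, 7, 36, 53, 72, 91] (2 swaps)
Pass 3: [7, 21, 36, 53, 72, 91] (1 swaps)

After 3 passes: [7, 21, 36, 53, 72, 91]


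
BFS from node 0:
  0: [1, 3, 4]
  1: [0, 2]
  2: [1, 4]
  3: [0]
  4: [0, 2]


Visit 0, enqueue [1, 3, 4]
Visit 1, enqueue [2]
Visit 3, enqueue []
Visit 4, enqueue []
Visit 2, enqueue []

BFS order: [0, 1, 3, 4, 2]


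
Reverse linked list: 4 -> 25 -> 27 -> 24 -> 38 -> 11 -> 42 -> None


Step 1: curr=4, set curr.next=prev(None) | reversed so far: 4
Step 2: curr=25, set curr.next=prev(4) | reversed so far: 25 -> 4
Step 3: curr=27, set curr.next=prev(25) | reversed so far: 27 -> 25 -> 4
Step 4: curr=24, set curr.next=prev(27) | reversed so far: 24 -> 27 -> 25 -> 4
Step 5: curr=38, set curr.next=prev(24) | reversed so far: 38 -> 24 -> 27 -> 25 -> 4
Step 6: curr=11, set curr.next=prev(38) | reversed so far: 11 -> 38 -> 24 -> 27 -> 25 -> 4
Step 7: curr=42, set curr.next=prev(11) | reversed so far: 42 -> 11 -> 38 -> 24 -> 27 -> 25 -> 4

42 -> 11 -> 38 -> 24 -> 27 -> 25 -> 4 -> None


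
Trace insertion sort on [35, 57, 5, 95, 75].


Initial: [35, 57, 5, 95, 75]
Insert 57: [35, 57, 5, 95, 75]
Insert 5: [5, 35, 57, 95, 75]
Insert 95: [5, 35, 57, 95, 75]
Insert 75: [5, 35, 57, 75, 95]

Sorted: [5, 35, 57, 75, 95]


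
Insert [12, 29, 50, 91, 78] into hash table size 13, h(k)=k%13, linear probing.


Insert 12: h=12 -> slot 12
Insert 29: h=3 -> slot 3
Insert 50: h=11 -> slot 11
Insert 91: h=0 -> slot 0
Insert 78: h=0, 1 probes -> slot 1

Table: [91, 78, None, 29, None, None, None, None, None, None, None, 50, 12]


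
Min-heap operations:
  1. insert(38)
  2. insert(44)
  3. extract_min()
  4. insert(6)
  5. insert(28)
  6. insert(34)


insert(38) -> [38]
insert(44) -> [38, 44]
extract_min()->38, [44]
insert(6) -> [6, 44]
insert(28) -> [6, 44, 28]
insert(34) -> [6, 34, 28, 44]

Final heap: [6, 34, 28, 44]


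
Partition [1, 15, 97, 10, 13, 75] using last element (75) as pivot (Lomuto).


Pivot: 75
  1 <= 75: advance i (no swap)
  15 <= 75: advance i (no swap)
  10 <= 75: swap -> [1, 15, 10, 97, 13, 75]
  13 <= 75: swap -> [1, 15, 10, 13, 97, 75]
Place pivot at 4: [1, 15, 10, 13, 75, 97]

Partitioned: [1, 15, 10, 13, 75, 97]


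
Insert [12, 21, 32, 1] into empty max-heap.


Insert 12: [12]
Insert 21: [21, 12]
Insert 32: [32, 12, 21]
Insert 1: [32, 12, 21, 1]

Final heap: [32, 12, 21, 1]


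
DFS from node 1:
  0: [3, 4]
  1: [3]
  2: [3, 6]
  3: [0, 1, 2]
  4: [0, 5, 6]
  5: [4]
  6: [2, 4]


Visit 1, push [3]
Visit 3, push [2, 0]
Visit 0, push [4]
Visit 4, push [6, 5]
Visit 5, push []
Visit 6, push [2]
Visit 2, push []

DFS order: [1, 3, 0, 4, 5, 6, 2]


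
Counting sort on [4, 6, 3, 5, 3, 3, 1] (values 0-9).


Input: [4, 6, 3, 5, 3, 3, 1]
Counts: [0, 1, 0, 3, 1, 1, 1, 0, 0, 0]

Sorted: [1, 3, 3, 3, 4, 5, 6]


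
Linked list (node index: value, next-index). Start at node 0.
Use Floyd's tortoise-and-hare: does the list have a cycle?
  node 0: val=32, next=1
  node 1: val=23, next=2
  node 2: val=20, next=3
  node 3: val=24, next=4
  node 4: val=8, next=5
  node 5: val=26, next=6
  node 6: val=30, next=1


Floyd's tortoise (slow, +1) and hare (fast, +2):
  init: slow=0, fast=0
  step 1: slow=1, fast=2
  step 2: slow=2, fast=4
  step 3: slow=3, fast=6
  step 4: slow=4, fast=2
  step 5: slow=5, fast=4
  step 6: slow=6, fast=6
  slow == fast at node 6: cycle detected

Cycle: yes


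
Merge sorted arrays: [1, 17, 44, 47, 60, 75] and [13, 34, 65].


Take 1 from A
Take 13 from B
Take 17 from A
Take 34 from B
Take 44 from A
Take 47 from A
Take 60 from A
Take 65 from B

Merged: [1, 13, 17, 34, 44, 47, 60, 65, 75]


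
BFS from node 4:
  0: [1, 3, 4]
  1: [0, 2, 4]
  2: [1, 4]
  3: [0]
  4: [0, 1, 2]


Visit 4, enqueue [0, 1, 2]
Visit 0, enqueue [3]
Visit 1, enqueue []
Visit 2, enqueue []
Visit 3, enqueue []

BFS order: [4, 0, 1, 2, 3]


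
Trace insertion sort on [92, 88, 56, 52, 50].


Initial: [92, 88, 56, 52, 50]
Insert 88: [88, 92, 56, 52, 50]
Insert 56: [56, 88, 92, 52, 50]
Insert 52: [52, 56, 88, 92, 50]
Insert 50: [50, 52, 56, 88, 92]

Sorted: [50, 52, 56, 88, 92]


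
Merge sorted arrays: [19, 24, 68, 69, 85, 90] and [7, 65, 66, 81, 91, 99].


Take 7 from B
Take 19 from A
Take 24 from A
Take 65 from B
Take 66 from B
Take 68 from A
Take 69 from A
Take 81 from B
Take 85 from A
Take 90 from A

Merged: [7, 19, 24, 65, 66, 68, 69, 81, 85, 90, 91, 99]


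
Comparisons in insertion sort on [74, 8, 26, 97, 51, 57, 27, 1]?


Algorithm: insertion sort
Input: [74, 8, 26, 97, 51, 57, 27, 1]
Sorted: [1, 8, 26, 27, 51, 57, 74, 97]

22


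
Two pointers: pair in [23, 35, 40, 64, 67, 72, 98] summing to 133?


lo=0(23)+hi=6(98)=121
lo=1(35)+hi=6(98)=133

Yes: 35+98=133


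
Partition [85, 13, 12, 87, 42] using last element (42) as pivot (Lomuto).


Pivot: 42
  13 <= 42: swap -> [13, 85, 12, 87, 42]
  12 <= 42: swap -> [13, 12, 85, 87, 42]
Place pivot at 2: [13, 12, 42, 87, 85]

Partitioned: [13, 12, 42, 87, 85]


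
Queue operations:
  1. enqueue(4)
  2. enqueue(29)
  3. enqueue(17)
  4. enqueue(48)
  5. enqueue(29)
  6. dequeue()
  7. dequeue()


enqueue(4) -> [4]
enqueue(29) -> [4, 29]
enqueue(17) -> [4, 29, 17]
enqueue(48) -> [4, 29, 17, 48]
enqueue(29) -> [4, 29, 17, 48, 29]
dequeue()->4, [29, 17, 48, 29]
dequeue()->29, [17, 48, 29]

Final queue: [17, 48, 29]


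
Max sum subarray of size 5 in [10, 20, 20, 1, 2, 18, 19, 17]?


[0:5]: 53
[1:6]: 61
[2:7]: 60
[3:8]: 57

Max: 61 at [1:6]


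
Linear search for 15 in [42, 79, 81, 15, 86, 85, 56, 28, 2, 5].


i=0: 42!=15
i=1: 79!=15
i=2: 81!=15
i=3: 15==15 found!

Found at 3, 4 comps


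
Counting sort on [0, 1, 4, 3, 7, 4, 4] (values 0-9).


Input: [0, 1, 4, 3, 7, 4, 4]
Counts: [1, 1, 0, 1, 3, 0, 0, 1, 0, 0]

Sorted: [0, 1, 3, 4, 4, 4, 7]


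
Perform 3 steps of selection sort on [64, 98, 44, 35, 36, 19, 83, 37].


Initial: [64, 98, 44, 35, 36, 19, 83, 37]
Step 1: min=19 at 5
  Swap: [19, 98, 44, 35, 36, 64, 83, 37]
Step 2: min=35 at 3
  Swap: [19, 35, 44, 98, 36, 64, 83, 37]
Step 3: min=36 at 4
  Swap: [19, 35, 36, 98, 44, 64, 83, 37]

After 3 steps: [19, 35, 36, 98, 44, 64, 83, 37]


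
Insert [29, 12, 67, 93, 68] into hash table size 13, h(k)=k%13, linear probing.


Insert 29: h=3 -> slot 3
Insert 12: h=12 -> slot 12
Insert 67: h=2 -> slot 2
Insert 93: h=2, 2 probes -> slot 4
Insert 68: h=3, 2 probes -> slot 5

Table: [None, None, 67, 29, 93, 68, None, None, None, None, None, None, 12]


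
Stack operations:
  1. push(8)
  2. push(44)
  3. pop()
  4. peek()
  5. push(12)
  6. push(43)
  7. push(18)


push(8) -> [8]
push(44) -> [8, 44]
pop()->44, [8]
peek()->8
push(12) -> [8, 12]
push(43) -> [8, 12, 43]
push(18) -> [8, 12, 43, 18]

Final stack: [8, 12, 43, 18]


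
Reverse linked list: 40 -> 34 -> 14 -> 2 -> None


Step 1: curr=40, set curr.next=prev(None) | reversed so far: 40
Step 2: curr=34, set curr.next=prev(40) | reversed so far: 34 -> 40
Step 3: curr=14, set curr.next=prev(34) | reversed so far: 14 -> 34 -> 40
Step 4: curr=2, set curr.next=prev(14) | reversed so far: 2 -> 14 -> 34 -> 40

2 -> 14 -> 34 -> 40 -> None


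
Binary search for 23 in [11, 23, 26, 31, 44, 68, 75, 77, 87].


Step 1: lo=0, hi=8, mid=4, val=44
Step 2: lo=0, hi=3, mid=1, val=23

Found at index 1


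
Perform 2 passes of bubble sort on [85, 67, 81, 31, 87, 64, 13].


Initial: [85, 67, 81, 31, 87, 64, 13]
Pass 1: [67, 81, 31, 85, 64, 13, 87] (5 swaps)
Pass 2: [67, 31, 81, 64, 13, 85, 87] (3 swaps)

After 2 passes: [67, 31, 81, 64, 13, 85, 87]


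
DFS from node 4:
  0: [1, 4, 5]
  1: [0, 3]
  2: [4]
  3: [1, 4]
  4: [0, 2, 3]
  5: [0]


Visit 4, push [3, 2, 0]
Visit 0, push [5, 1]
Visit 1, push [3]
Visit 3, push []
Visit 5, push []
Visit 2, push []

DFS order: [4, 0, 1, 3, 5, 2]


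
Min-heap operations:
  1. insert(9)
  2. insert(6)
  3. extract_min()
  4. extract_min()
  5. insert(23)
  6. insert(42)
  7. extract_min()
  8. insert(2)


insert(9) -> [9]
insert(6) -> [6, 9]
extract_min()->6, [9]
extract_min()->9, []
insert(23) -> [23]
insert(42) -> [23, 42]
extract_min()->23, [42]
insert(2) -> [2, 42]

Final heap: [2, 42]


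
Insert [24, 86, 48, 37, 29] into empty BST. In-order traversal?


Insert 24: root
Insert 86: R from 24
Insert 48: R from 24 -> L from 86
Insert 37: R from 24 -> L from 86 -> L from 48
Insert 29: R from 24 -> L from 86 -> L from 48 -> L from 37

In-order: [24, 29, 37, 48, 86]


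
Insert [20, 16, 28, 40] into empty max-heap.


Insert 20: [20]
Insert 16: [20, 16]
Insert 28: [28, 16, 20]
Insert 40: [40, 28, 20, 16]

Final heap: [40, 28, 20, 16]


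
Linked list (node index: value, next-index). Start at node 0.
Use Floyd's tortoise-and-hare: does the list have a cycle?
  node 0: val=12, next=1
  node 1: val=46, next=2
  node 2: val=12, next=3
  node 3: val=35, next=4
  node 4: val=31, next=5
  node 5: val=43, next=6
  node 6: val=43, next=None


Floyd's tortoise (slow, +1) and hare (fast, +2):
  init: slow=0, fast=0
  step 1: slow=1, fast=2
  step 2: slow=2, fast=4
  step 3: slow=3, fast=6
  step 4: fast -> None, no cycle

Cycle: no


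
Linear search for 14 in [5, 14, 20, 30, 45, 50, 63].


i=0: 5!=14
i=1: 14==14 found!

Found at 1, 2 comps


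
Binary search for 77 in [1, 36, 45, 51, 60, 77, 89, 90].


Step 1: lo=0, hi=7, mid=3, val=51
Step 2: lo=4, hi=7, mid=5, val=77

Found at index 5


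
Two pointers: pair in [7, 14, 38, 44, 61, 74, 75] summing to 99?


lo=0(7)+hi=6(75)=82
lo=1(14)+hi=6(75)=89
lo=2(38)+hi=6(75)=113
lo=2(38)+hi=5(74)=112
lo=2(38)+hi=4(61)=99

Yes: 38+61=99


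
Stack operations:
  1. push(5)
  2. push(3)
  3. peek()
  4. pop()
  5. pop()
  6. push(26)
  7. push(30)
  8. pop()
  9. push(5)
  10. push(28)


push(5) -> [5]
push(3) -> [5, 3]
peek()->3
pop()->3, [5]
pop()->5, []
push(26) -> [26]
push(30) -> [26, 30]
pop()->30, [26]
push(5) -> [26, 5]
push(28) -> [26, 5, 28]

Final stack: [26, 5, 28]


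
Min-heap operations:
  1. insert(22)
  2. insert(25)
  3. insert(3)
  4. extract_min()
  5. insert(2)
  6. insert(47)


insert(22) -> [22]
insert(25) -> [22, 25]
insert(3) -> [3, 25, 22]
extract_min()->3, [22, 25]
insert(2) -> [2, 25, 22]
insert(47) -> [2, 25, 22, 47]

Final heap: [2, 25, 22, 47]


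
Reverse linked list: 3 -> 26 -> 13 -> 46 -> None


Step 1: curr=3, set curr.next=prev(None) | reversed so far: 3
Step 2: curr=26, set curr.next=prev(3) | reversed so far: 26 -> 3
Step 3: curr=13, set curr.next=prev(26) | reversed so far: 13 -> 26 -> 3
Step 4: curr=46, set curr.next=prev(13) | reversed so far: 46 -> 13 -> 26 -> 3

46 -> 13 -> 26 -> 3 -> None


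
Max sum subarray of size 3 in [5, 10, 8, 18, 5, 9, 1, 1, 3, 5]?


[0:3]: 23
[1:4]: 36
[2:5]: 31
[3:6]: 32
[4:7]: 15
[5:8]: 11
[6:9]: 5
[7:10]: 9

Max: 36 at [1:4]


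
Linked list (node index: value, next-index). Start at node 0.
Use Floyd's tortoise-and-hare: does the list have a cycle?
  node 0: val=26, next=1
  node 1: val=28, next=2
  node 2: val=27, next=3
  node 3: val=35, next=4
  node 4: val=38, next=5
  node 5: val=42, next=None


Floyd's tortoise (slow, +1) and hare (fast, +2):
  init: slow=0, fast=0
  step 1: slow=1, fast=2
  step 2: slow=2, fast=4
  step 3: fast 4->5->None, no cycle

Cycle: no


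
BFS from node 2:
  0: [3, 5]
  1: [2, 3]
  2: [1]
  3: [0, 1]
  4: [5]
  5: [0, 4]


Visit 2, enqueue [1]
Visit 1, enqueue [3]
Visit 3, enqueue [0]
Visit 0, enqueue [5]
Visit 5, enqueue [4]
Visit 4, enqueue []

BFS order: [2, 1, 3, 0, 5, 4]


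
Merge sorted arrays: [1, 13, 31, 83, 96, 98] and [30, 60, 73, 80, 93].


Take 1 from A
Take 13 from A
Take 30 from B
Take 31 from A
Take 60 from B
Take 73 from B
Take 80 from B
Take 83 from A
Take 93 from B

Merged: [1, 13, 30, 31, 60, 73, 80, 83, 93, 96, 98]


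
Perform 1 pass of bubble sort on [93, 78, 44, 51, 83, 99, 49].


Initial: [93, 78, 44, 51, 83, 99, 49]
Pass 1: [78, 44, 51, 83, 93, 49, 99] (5 swaps)

After 1 pass: [78, 44, 51, 83, 93, 49, 99]


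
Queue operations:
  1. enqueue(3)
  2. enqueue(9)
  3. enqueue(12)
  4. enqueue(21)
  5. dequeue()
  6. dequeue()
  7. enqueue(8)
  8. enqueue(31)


enqueue(3) -> [3]
enqueue(9) -> [3, 9]
enqueue(12) -> [3, 9, 12]
enqueue(21) -> [3, 9, 12, 21]
dequeue()->3, [9, 12, 21]
dequeue()->9, [12, 21]
enqueue(8) -> [12, 21, 8]
enqueue(31) -> [12, 21, 8, 31]

Final queue: [12, 21, 8, 31]


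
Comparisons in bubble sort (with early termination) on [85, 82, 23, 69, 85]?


Algorithm: bubble sort (with early termination)
Input: [85, 82, 23, 69, 85]
Sorted: [23, 69, 82, 85, 85]

9


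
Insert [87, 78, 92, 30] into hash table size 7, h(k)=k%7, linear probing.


Insert 87: h=3 -> slot 3
Insert 78: h=1 -> slot 1
Insert 92: h=1, 1 probes -> slot 2
Insert 30: h=2, 2 probes -> slot 4

Table: [None, 78, 92, 87, 30, None, None]


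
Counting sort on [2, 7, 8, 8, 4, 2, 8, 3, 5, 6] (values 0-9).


Input: [2, 7, 8, 8, 4, 2, 8, 3, 5, 6]
Counts: [0, 0, 2, 1, 1, 1, 1, 1, 3, 0]

Sorted: [2, 2, 3, 4, 5, 6, 7, 8, 8, 8]


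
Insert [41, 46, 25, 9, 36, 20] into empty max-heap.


Insert 41: [41]
Insert 46: [46, 41]
Insert 25: [46, 41, 25]
Insert 9: [46, 41, 25, 9]
Insert 36: [46, 41, 25, 9, 36]
Insert 20: [46, 41, 25, 9, 36, 20]

Final heap: [46, 41, 25, 9, 36, 20]


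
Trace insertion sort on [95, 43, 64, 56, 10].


Initial: [95, 43, 64, 56, 10]
Insert 43: [43, 95, 64, 56, 10]
Insert 64: [43, 64, 95, 56, 10]
Insert 56: [43, 56, 64, 95, 10]
Insert 10: [10, 43, 56, 64, 95]

Sorted: [10, 43, 56, 64, 95]


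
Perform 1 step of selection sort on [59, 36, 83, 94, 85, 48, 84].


Initial: [59, 36, 83, 94, 85, 48, 84]
Step 1: min=36 at 1
  Swap: [36, 59, 83, 94, 85, 48, 84]

After 1 step: [36, 59, 83, 94, 85, 48, 84]


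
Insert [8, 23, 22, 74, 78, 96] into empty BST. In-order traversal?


Insert 8: root
Insert 23: R from 8
Insert 22: R from 8 -> L from 23
Insert 74: R from 8 -> R from 23
Insert 78: R from 8 -> R from 23 -> R from 74
Insert 96: R from 8 -> R from 23 -> R from 74 -> R from 78

In-order: [8, 22, 23, 74, 78, 96]


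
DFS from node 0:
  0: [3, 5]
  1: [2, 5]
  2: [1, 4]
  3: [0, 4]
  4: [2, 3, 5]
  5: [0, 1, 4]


Visit 0, push [5, 3]
Visit 3, push [4]
Visit 4, push [5, 2]
Visit 2, push [1]
Visit 1, push [5]
Visit 5, push []

DFS order: [0, 3, 4, 2, 1, 5]


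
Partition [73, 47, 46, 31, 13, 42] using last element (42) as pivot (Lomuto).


Pivot: 42
  31 <= 42: swap -> [31, 47, 46, 73, 13, 42]
  13 <= 42: swap -> [31, 13, 46, 73, 47, 42]
Place pivot at 2: [31, 13, 42, 73, 47, 46]

Partitioned: [31, 13, 42, 73, 47, 46]


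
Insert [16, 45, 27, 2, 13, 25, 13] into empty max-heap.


Insert 16: [16]
Insert 45: [45, 16]
Insert 27: [45, 16, 27]
Insert 2: [45, 16, 27, 2]
Insert 13: [45, 16, 27, 2, 13]
Insert 25: [45, 16, 27, 2, 13, 25]
Insert 13: [45, 16, 27, 2, 13, 25, 13]

Final heap: [45, 16, 27, 2, 13, 25, 13]


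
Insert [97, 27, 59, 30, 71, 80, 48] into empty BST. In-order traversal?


Insert 97: root
Insert 27: L from 97
Insert 59: L from 97 -> R from 27
Insert 30: L from 97 -> R from 27 -> L from 59
Insert 71: L from 97 -> R from 27 -> R from 59
Insert 80: L from 97 -> R from 27 -> R from 59 -> R from 71
Insert 48: L from 97 -> R from 27 -> L from 59 -> R from 30

In-order: [27, 30, 48, 59, 71, 80, 97]


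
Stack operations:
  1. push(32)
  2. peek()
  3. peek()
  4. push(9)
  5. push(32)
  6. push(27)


push(32) -> [32]
peek()->32
peek()->32
push(9) -> [32, 9]
push(32) -> [32, 9, 32]
push(27) -> [32, 9, 32, 27]

Final stack: [32, 9, 32, 27]


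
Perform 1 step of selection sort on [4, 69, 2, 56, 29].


Initial: [4, 69, 2, 56, 29]
Step 1: min=2 at 2
  Swap: [2, 69, 4, 56, 29]

After 1 step: [2, 69, 4, 56, 29]


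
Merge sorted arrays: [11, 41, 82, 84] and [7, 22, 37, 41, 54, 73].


Take 7 from B
Take 11 from A
Take 22 from B
Take 37 from B
Take 41 from A
Take 41 from B
Take 54 from B
Take 73 from B

Merged: [7, 11, 22, 37, 41, 41, 54, 73, 82, 84]


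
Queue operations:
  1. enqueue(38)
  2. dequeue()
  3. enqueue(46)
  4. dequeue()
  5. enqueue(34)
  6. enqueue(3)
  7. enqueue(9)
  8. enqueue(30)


enqueue(38) -> [38]
dequeue()->38, []
enqueue(46) -> [46]
dequeue()->46, []
enqueue(34) -> [34]
enqueue(3) -> [34, 3]
enqueue(9) -> [34, 3, 9]
enqueue(30) -> [34, 3, 9, 30]

Final queue: [34, 3, 9, 30]


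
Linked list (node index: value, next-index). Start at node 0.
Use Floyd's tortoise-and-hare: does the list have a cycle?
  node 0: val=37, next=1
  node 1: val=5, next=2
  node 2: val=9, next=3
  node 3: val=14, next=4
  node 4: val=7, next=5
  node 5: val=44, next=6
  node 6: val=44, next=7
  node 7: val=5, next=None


Floyd's tortoise (slow, +1) and hare (fast, +2):
  init: slow=0, fast=0
  step 1: slow=1, fast=2
  step 2: slow=2, fast=4
  step 3: slow=3, fast=6
  step 4: fast 6->7->None, no cycle

Cycle: no


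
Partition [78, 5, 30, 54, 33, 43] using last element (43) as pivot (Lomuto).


Pivot: 43
  5 <= 43: swap -> [5, 78, 30, 54, 33, 43]
  30 <= 43: swap -> [5, 30, 78, 54, 33, 43]
  33 <= 43: swap -> [5, 30, 33, 54, 78, 43]
Place pivot at 3: [5, 30, 33, 43, 78, 54]

Partitioned: [5, 30, 33, 43, 78, 54]


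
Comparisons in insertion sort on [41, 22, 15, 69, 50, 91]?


Algorithm: insertion sort
Input: [41, 22, 15, 69, 50, 91]
Sorted: [15, 22, 41, 50, 69, 91]

7


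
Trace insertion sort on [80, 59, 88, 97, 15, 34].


Initial: [80, 59, 88, 97, 15, 34]
Insert 59: [59, 80, 88, 97, 15, 34]
Insert 88: [59, 80, 88, 97, 15, 34]
Insert 97: [59, 80, 88, 97, 15, 34]
Insert 15: [15, 59, 80, 88, 97, 34]
Insert 34: [15, 34, 59, 80, 88, 97]

Sorted: [15, 34, 59, 80, 88, 97]


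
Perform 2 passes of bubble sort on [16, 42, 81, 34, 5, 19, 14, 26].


Initial: [16, 42, 81, 34, 5, 19, 14, 26]
Pass 1: [16, 42, 34, 5, 19, 14, 26, 81] (5 swaps)
Pass 2: [16, 34, 5, 19, 14, 26, 42, 81] (5 swaps)

After 2 passes: [16, 34, 5, 19, 14, 26, 42, 81]


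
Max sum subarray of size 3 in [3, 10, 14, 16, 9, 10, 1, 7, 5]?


[0:3]: 27
[1:4]: 40
[2:5]: 39
[3:6]: 35
[4:7]: 20
[5:8]: 18
[6:9]: 13

Max: 40 at [1:4]


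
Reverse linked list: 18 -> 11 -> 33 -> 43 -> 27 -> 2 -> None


Step 1: curr=18, set curr.next=prev(None) | reversed so far: 18
Step 2: curr=11, set curr.next=prev(18) | reversed so far: 11 -> 18
Step 3: curr=33, set curr.next=prev(11) | reversed so far: 33 -> 11 -> 18
Step 4: curr=43, set curr.next=prev(33) | reversed so far: 43 -> 33 -> 11 -> 18
Step 5: curr=27, set curr.next=prev(43) | reversed so far: 27 -> 43 -> 33 -> 11 -> 18
Step 6: curr=2, set curr.next=prev(27) | reversed so far: 2 -> 27 -> 43 -> 33 -> 11 -> 18

2 -> 27 -> 43 -> 33 -> 11 -> 18 -> None


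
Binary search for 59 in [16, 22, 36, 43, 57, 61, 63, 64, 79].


Step 1: lo=0, hi=8, mid=4, val=57
Step 2: lo=5, hi=8, mid=6, val=63
Step 3: lo=5, hi=5, mid=5, val=61

Not found


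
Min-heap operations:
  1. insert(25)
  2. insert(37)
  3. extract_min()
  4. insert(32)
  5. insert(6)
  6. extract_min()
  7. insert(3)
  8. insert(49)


insert(25) -> [25]
insert(37) -> [25, 37]
extract_min()->25, [37]
insert(32) -> [32, 37]
insert(6) -> [6, 37, 32]
extract_min()->6, [32, 37]
insert(3) -> [3, 37, 32]
insert(49) -> [3, 37, 32, 49]

Final heap: [3, 37, 32, 49]


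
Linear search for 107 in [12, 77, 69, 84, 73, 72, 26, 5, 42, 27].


i=0: 12!=107
i=1: 77!=107
i=2: 69!=107
i=3: 84!=107
i=4: 73!=107
i=5: 72!=107
i=6: 26!=107
i=7: 5!=107
i=8: 42!=107
i=9: 27!=107

Not found, 10 comps


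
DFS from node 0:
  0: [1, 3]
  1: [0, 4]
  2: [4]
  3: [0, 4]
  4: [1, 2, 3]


Visit 0, push [3, 1]
Visit 1, push [4]
Visit 4, push [3, 2]
Visit 2, push []
Visit 3, push []

DFS order: [0, 1, 4, 2, 3]


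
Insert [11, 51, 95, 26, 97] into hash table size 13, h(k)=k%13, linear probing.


Insert 11: h=11 -> slot 11
Insert 51: h=12 -> slot 12
Insert 95: h=4 -> slot 4
Insert 26: h=0 -> slot 0
Insert 97: h=6 -> slot 6

Table: [26, None, None, None, 95, None, 97, None, None, None, None, 11, 51]


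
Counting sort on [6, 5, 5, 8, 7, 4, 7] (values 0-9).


Input: [6, 5, 5, 8, 7, 4, 7]
Counts: [0, 0, 0, 0, 1, 2, 1, 2, 1, 0]

Sorted: [4, 5, 5, 6, 7, 7, 8]


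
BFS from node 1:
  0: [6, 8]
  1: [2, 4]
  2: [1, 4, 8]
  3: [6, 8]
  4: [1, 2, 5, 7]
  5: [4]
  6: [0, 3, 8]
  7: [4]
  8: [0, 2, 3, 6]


Visit 1, enqueue [2, 4]
Visit 2, enqueue [8]
Visit 4, enqueue [5, 7]
Visit 8, enqueue [0, 3, 6]
Visit 5, enqueue []
Visit 7, enqueue []
Visit 0, enqueue []
Visit 3, enqueue []
Visit 6, enqueue []

BFS order: [1, 2, 4, 8, 5, 7, 0, 3, 6]


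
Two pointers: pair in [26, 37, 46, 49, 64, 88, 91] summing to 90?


lo=0(26)+hi=6(91)=117
lo=0(26)+hi=5(88)=114
lo=0(26)+hi=4(64)=90

Yes: 26+64=90


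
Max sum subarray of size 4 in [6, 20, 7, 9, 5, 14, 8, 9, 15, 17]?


[0:4]: 42
[1:5]: 41
[2:6]: 35
[3:7]: 36
[4:8]: 36
[5:9]: 46
[6:10]: 49

Max: 49 at [6:10]


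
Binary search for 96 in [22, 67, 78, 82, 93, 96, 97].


Step 1: lo=0, hi=6, mid=3, val=82
Step 2: lo=4, hi=6, mid=5, val=96

Found at index 5


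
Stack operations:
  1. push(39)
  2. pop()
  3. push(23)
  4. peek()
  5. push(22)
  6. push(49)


push(39) -> [39]
pop()->39, []
push(23) -> [23]
peek()->23
push(22) -> [23, 22]
push(49) -> [23, 22, 49]

Final stack: [23, 22, 49]


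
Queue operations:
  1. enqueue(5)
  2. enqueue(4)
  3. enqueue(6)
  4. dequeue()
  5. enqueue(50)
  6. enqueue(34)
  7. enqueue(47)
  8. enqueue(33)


enqueue(5) -> [5]
enqueue(4) -> [5, 4]
enqueue(6) -> [5, 4, 6]
dequeue()->5, [4, 6]
enqueue(50) -> [4, 6, 50]
enqueue(34) -> [4, 6, 50, 34]
enqueue(47) -> [4, 6, 50, 34, 47]
enqueue(33) -> [4, 6, 50, 34, 47, 33]

Final queue: [4, 6, 50, 34, 47, 33]


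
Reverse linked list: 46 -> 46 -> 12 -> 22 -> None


Step 1: curr=46, set curr.next=prev(None) | reversed so far: 46
Step 2: curr=46, set curr.next=prev(46) | reversed so far: 46 -> 46
Step 3: curr=12, set curr.next=prev(46) | reversed so far: 12 -> 46 -> 46
Step 4: curr=22, set curr.next=prev(12) | reversed so far: 22 -> 12 -> 46 -> 46

22 -> 12 -> 46 -> 46 -> None


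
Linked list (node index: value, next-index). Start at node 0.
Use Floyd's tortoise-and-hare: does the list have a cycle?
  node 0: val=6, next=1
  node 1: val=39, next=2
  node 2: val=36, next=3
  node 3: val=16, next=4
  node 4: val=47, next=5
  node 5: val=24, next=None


Floyd's tortoise (slow, +1) and hare (fast, +2):
  init: slow=0, fast=0
  step 1: slow=1, fast=2
  step 2: slow=2, fast=4
  step 3: fast 4->5->None, no cycle

Cycle: no


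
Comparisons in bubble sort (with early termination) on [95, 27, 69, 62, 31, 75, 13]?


Algorithm: bubble sort (with early termination)
Input: [95, 27, 69, 62, 31, 75, 13]
Sorted: [13, 27, 31, 62, 69, 75, 95]

21


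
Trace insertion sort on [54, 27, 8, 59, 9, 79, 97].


Initial: [54, 27, 8, 59, 9, 79, 97]
Insert 27: [27, 54, 8, 59, 9, 79, 97]
Insert 8: [8, 27, 54, 59, 9, 79, 97]
Insert 59: [8, 27, 54, 59, 9, 79, 97]
Insert 9: [8, 9, 27, 54, 59, 79, 97]
Insert 79: [8, 9, 27, 54, 59, 79, 97]
Insert 97: [8, 9, 27, 54, 59, 79, 97]

Sorted: [8, 9, 27, 54, 59, 79, 97]


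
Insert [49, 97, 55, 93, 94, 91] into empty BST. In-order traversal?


Insert 49: root
Insert 97: R from 49
Insert 55: R from 49 -> L from 97
Insert 93: R from 49 -> L from 97 -> R from 55
Insert 94: R from 49 -> L from 97 -> R from 55 -> R from 93
Insert 91: R from 49 -> L from 97 -> R from 55 -> L from 93

In-order: [49, 55, 91, 93, 94, 97]


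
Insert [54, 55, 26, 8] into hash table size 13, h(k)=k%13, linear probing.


Insert 54: h=2 -> slot 2
Insert 55: h=3 -> slot 3
Insert 26: h=0 -> slot 0
Insert 8: h=8 -> slot 8

Table: [26, None, 54, 55, None, None, None, None, 8, None, None, None, None]


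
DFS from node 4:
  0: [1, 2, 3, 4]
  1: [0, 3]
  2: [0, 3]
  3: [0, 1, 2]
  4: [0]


Visit 4, push [0]
Visit 0, push [3, 2, 1]
Visit 1, push [3]
Visit 3, push [2]
Visit 2, push []

DFS order: [4, 0, 1, 3, 2]


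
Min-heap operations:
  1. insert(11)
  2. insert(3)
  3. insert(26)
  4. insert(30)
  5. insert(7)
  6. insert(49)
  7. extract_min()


insert(11) -> [11]
insert(3) -> [3, 11]
insert(26) -> [3, 11, 26]
insert(30) -> [3, 11, 26, 30]
insert(7) -> [3, 7, 26, 30, 11]
insert(49) -> [3, 7, 26, 30, 11, 49]
extract_min()->3, [7, 11, 26, 30, 49]

Final heap: [7, 11, 26, 30, 49]


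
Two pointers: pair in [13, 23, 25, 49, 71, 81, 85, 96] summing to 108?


lo=0(13)+hi=7(96)=109
lo=0(13)+hi=6(85)=98
lo=1(23)+hi=6(85)=108

Yes: 23+85=108


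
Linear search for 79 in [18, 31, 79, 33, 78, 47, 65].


i=0: 18!=79
i=1: 31!=79
i=2: 79==79 found!

Found at 2, 3 comps


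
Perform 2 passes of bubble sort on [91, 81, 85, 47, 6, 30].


Initial: [91, 81, 85, 47, 6, 30]
Pass 1: [81, 85, 47, 6, 30, 91] (5 swaps)
Pass 2: [81, 47, 6, 30, 85, 91] (3 swaps)

After 2 passes: [81, 47, 6, 30, 85, 91]


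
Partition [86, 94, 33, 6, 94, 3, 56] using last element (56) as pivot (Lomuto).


Pivot: 56
  33 <= 56: swap -> [33, 94, 86, 6, 94, 3, 56]
  6 <= 56: swap -> [33, 6, 86, 94, 94, 3, 56]
  3 <= 56: swap -> [33, 6, 3, 94, 94, 86, 56]
Place pivot at 3: [33, 6, 3, 56, 94, 86, 94]

Partitioned: [33, 6, 3, 56, 94, 86, 94]


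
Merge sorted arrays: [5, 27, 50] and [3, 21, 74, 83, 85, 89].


Take 3 from B
Take 5 from A
Take 21 from B
Take 27 from A
Take 50 from A

Merged: [3, 5, 21, 27, 50, 74, 83, 85, 89]


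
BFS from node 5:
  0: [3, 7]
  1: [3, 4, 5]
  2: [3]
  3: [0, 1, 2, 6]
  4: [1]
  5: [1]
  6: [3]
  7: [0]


Visit 5, enqueue [1]
Visit 1, enqueue [3, 4]
Visit 3, enqueue [0, 2, 6]
Visit 4, enqueue []
Visit 0, enqueue [7]
Visit 2, enqueue []
Visit 6, enqueue []
Visit 7, enqueue []

BFS order: [5, 1, 3, 4, 0, 2, 6, 7]


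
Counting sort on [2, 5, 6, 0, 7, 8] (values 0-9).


Input: [2, 5, 6, 0, 7, 8]
Counts: [1, 0, 1, 0, 0, 1, 1, 1, 1, 0]

Sorted: [0, 2, 5, 6, 7, 8]


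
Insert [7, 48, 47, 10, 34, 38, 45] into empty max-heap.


Insert 7: [7]
Insert 48: [48, 7]
Insert 47: [48, 7, 47]
Insert 10: [48, 10, 47, 7]
Insert 34: [48, 34, 47, 7, 10]
Insert 38: [48, 34, 47, 7, 10, 38]
Insert 45: [48, 34, 47, 7, 10, 38, 45]

Final heap: [48, 34, 47, 7, 10, 38, 45]


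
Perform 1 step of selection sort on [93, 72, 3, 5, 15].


Initial: [93, 72, 3, 5, 15]
Step 1: min=3 at 2
  Swap: [3, 72, 93, 5, 15]

After 1 step: [3, 72, 93, 5, 15]


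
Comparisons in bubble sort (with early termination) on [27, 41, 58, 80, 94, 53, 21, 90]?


Algorithm: bubble sort (with early termination)
Input: [27, 41, 58, 80, 94, 53, 21, 90]
Sorted: [21, 27, 41, 53, 58, 80, 90, 94]

28


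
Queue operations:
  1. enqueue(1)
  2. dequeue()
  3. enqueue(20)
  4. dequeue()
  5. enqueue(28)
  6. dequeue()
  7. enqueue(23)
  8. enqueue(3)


enqueue(1) -> [1]
dequeue()->1, []
enqueue(20) -> [20]
dequeue()->20, []
enqueue(28) -> [28]
dequeue()->28, []
enqueue(23) -> [23]
enqueue(3) -> [23, 3]

Final queue: [23, 3]


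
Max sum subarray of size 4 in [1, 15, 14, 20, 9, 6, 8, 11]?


[0:4]: 50
[1:5]: 58
[2:6]: 49
[3:7]: 43
[4:8]: 34

Max: 58 at [1:5]


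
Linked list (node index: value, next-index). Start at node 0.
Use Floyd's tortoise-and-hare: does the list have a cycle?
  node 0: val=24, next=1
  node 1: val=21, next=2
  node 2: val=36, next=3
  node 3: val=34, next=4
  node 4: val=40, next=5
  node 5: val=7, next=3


Floyd's tortoise (slow, +1) and hare (fast, +2):
  init: slow=0, fast=0
  step 1: slow=1, fast=2
  step 2: slow=2, fast=4
  step 3: slow=3, fast=3
  slow == fast at node 3: cycle detected

Cycle: yes


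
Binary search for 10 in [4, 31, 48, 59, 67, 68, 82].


Step 1: lo=0, hi=6, mid=3, val=59
Step 2: lo=0, hi=2, mid=1, val=31
Step 3: lo=0, hi=0, mid=0, val=4

Not found


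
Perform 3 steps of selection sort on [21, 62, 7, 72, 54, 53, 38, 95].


Initial: [21, 62, 7, 72, 54, 53, 38, 95]
Step 1: min=7 at 2
  Swap: [7, 62, 21, 72, 54, 53, 38, 95]
Step 2: min=21 at 2
  Swap: [7, 21, 62, 72, 54, 53, 38, 95]
Step 3: min=38 at 6
  Swap: [7, 21, 38, 72, 54, 53, 62, 95]

After 3 steps: [7, 21, 38, 72, 54, 53, 62, 95]


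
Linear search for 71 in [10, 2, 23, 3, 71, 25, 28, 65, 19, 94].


i=0: 10!=71
i=1: 2!=71
i=2: 23!=71
i=3: 3!=71
i=4: 71==71 found!

Found at 4, 5 comps


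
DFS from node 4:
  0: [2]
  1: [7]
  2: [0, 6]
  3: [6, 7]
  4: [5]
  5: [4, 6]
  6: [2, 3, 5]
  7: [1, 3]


Visit 4, push [5]
Visit 5, push [6]
Visit 6, push [3, 2]
Visit 2, push [0]
Visit 0, push []
Visit 3, push [7]
Visit 7, push [1]
Visit 1, push []

DFS order: [4, 5, 6, 2, 0, 3, 7, 1]


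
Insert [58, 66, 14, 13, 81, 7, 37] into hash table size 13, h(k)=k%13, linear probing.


Insert 58: h=6 -> slot 6
Insert 66: h=1 -> slot 1
Insert 14: h=1, 1 probes -> slot 2
Insert 13: h=0 -> slot 0
Insert 81: h=3 -> slot 3
Insert 7: h=7 -> slot 7
Insert 37: h=11 -> slot 11

Table: [13, 66, 14, 81, None, None, 58, 7, None, None, None, 37, None]


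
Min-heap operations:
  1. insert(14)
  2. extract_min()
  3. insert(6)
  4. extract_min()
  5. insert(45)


insert(14) -> [14]
extract_min()->14, []
insert(6) -> [6]
extract_min()->6, []
insert(45) -> [45]

Final heap: [45]


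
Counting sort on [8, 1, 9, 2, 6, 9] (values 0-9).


Input: [8, 1, 9, 2, 6, 9]
Counts: [0, 1, 1, 0, 0, 0, 1, 0, 1, 2]

Sorted: [1, 2, 6, 8, 9, 9]


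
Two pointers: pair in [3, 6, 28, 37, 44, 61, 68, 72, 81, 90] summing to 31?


lo=0(3)+hi=9(90)=93
lo=0(3)+hi=8(81)=84
lo=0(3)+hi=7(72)=75
lo=0(3)+hi=6(68)=71
lo=0(3)+hi=5(61)=64
lo=0(3)+hi=4(44)=47
lo=0(3)+hi=3(37)=40
lo=0(3)+hi=2(28)=31

Yes: 3+28=31


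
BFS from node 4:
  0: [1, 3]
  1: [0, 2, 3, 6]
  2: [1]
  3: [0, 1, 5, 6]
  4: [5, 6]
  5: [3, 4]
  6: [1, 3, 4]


Visit 4, enqueue [5, 6]
Visit 5, enqueue [3]
Visit 6, enqueue [1]
Visit 3, enqueue [0]
Visit 1, enqueue [2]
Visit 0, enqueue []
Visit 2, enqueue []

BFS order: [4, 5, 6, 3, 1, 0, 2]


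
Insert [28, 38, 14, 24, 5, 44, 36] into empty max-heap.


Insert 28: [28]
Insert 38: [38, 28]
Insert 14: [38, 28, 14]
Insert 24: [38, 28, 14, 24]
Insert 5: [38, 28, 14, 24, 5]
Insert 44: [44, 28, 38, 24, 5, 14]
Insert 36: [44, 28, 38, 24, 5, 14, 36]

Final heap: [44, 28, 38, 24, 5, 14, 36]


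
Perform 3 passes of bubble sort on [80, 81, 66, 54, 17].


Initial: [80, 81, 66, 54, 17]
Pass 1: [80, 66, 54, 17, 81] (3 swaps)
Pass 2: [66, 54, 17, 80, 81] (3 swaps)
Pass 3: [54, 17, 66, 80, 81] (2 swaps)

After 3 passes: [54, 17, 66, 80, 81]


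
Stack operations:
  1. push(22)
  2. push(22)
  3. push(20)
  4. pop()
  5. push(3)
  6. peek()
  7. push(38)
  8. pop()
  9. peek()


push(22) -> [22]
push(22) -> [22, 22]
push(20) -> [22, 22, 20]
pop()->20, [22, 22]
push(3) -> [22, 22, 3]
peek()->3
push(38) -> [22, 22, 3, 38]
pop()->38, [22, 22, 3]
peek()->3

Final stack: [22, 22, 3]


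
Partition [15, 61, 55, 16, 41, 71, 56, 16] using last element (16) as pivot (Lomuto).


Pivot: 16
  15 <= 16: advance i (no swap)
  16 <= 16: swap -> [15, 16, 55, 61, 41, 71, 56, 16]
Place pivot at 2: [15, 16, 16, 61, 41, 71, 56, 55]

Partitioned: [15, 16, 16, 61, 41, 71, 56, 55]


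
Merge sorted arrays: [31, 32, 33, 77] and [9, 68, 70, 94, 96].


Take 9 from B
Take 31 from A
Take 32 from A
Take 33 from A
Take 68 from B
Take 70 from B
Take 77 from A

Merged: [9, 31, 32, 33, 68, 70, 77, 94, 96]


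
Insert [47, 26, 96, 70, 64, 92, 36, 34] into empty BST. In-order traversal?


Insert 47: root
Insert 26: L from 47
Insert 96: R from 47
Insert 70: R from 47 -> L from 96
Insert 64: R from 47 -> L from 96 -> L from 70
Insert 92: R from 47 -> L from 96 -> R from 70
Insert 36: L from 47 -> R from 26
Insert 34: L from 47 -> R from 26 -> L from 36

In-order: [26, 34, 36, 47, 64, 70, 92, 96]


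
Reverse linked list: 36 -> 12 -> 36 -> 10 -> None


Step 1: curr=36, set curr.next=prev(None) | reversed so far: 36
Step 2: curr=12, set curr.next=prev(36) | reversed so far: 12 -> 36
Step 3: curr=36, set curr.next=prev(12) | reversed so far: 36 -> 12 -> 36
Step 4: curr=10, set curr.next=prev(36) | reversed so far: 10 -> 36 -> 12 -> 36

10 -> 36 -> 12 -> 36 -> None


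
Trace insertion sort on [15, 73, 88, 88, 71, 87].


Initial: [15, 73, 88, 88, 71, 87]
Insert 73: [15, 73, 88, 88, 71, 87]
Insert 88: [15, 73, 88, 88, 71, 87]
Insert 88: [15, 73, 88, 88, 71, 87]
Insert 71: [15, 71, 73, 88, 88, 87]
Insert 87: [15, 71, 73, 87, 88, 88]

Sorted: [15, 71, 73, 87, 88, 88]


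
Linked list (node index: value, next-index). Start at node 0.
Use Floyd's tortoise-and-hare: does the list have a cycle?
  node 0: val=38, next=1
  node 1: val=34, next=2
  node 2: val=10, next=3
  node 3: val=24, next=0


Floyd's tortoise (slow, +1) and hare (fast, +2):
  init: slow=0, fast=0
  step 1: slow=1, fast=2
  step 2: slow=2, fast=0
  step 3: slow=3, fast=2
  step 4: slow=0, fast=0
  slow == fast at node 0: cycle detected

Cycle: yes


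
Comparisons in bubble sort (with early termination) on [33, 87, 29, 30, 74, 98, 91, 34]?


Algorithm: bubble sort (with early termination)
Input: [33, 87, 29, 30, 74, 98, 91, 34]
Sorted: [29, 30, 33, 34, 74, 87, 91, 98]

25


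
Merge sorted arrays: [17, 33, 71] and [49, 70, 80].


Take 17 from A
Take 33 from A
Take 49 from B
Take 70 from B
Take 71 from A

Merged: [17, 33, 49, 70, 71, 80]


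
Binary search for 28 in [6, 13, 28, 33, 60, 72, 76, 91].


Step 1: lo=0, hi=7, mid=3, val=33
Step 2: lo=0, hi=2, mid=1, val=13
Step 3: lo=2, hi=2, mid=2, val=28

Found at index 2


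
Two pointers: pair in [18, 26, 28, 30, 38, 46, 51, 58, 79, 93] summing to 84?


lo=0(18)+hi=9(93)=111
lo=0(18)+hi=8(79)=97
lo=0(18)+hi=7(58)=76
lo=1(26)+hi=7(58)=84

Yes: 26+58=84


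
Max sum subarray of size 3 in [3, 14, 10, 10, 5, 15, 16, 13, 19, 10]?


[0:3]: 27
[1:4]: 34
[2:5]: 25
[3:6]: 30
[4:7]: 36
[5:8]: 44
[6:9]: 48
[7:10]: 42

Max: 48 at [6:9]


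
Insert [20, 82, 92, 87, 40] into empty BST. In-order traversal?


Insert 20: root
Insert 82: R from 20
Insert 92: R from 20 -> R from 82
Insert 87: R from 20 -> R from 82 -> L from 92
Insert 40: R from 20 -> L from 82

In-order: [20, 40, 82, 87, 92]


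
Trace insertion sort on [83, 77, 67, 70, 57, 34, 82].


Initial: [83, 77, 67, 70, 57, 34, 82]
Insert 77: [77, 83, 67, 70, 57, 34, 82]
Insert 67: [67, 77, 83, 70, 57, 34, 82]
Insert 70: [67, 70, 77, 83, 57, 34, 82]
Insert 57: [57, 67, 70, 77, 83, 34, 82]
Insert 34: [34, 57, 67, 70, 77, 83, 82]
Insert 82: [34, 57, 67, 70, 77, 82, 83]

Sorted: [34, 57, 67, 70, 77, 82, 83]


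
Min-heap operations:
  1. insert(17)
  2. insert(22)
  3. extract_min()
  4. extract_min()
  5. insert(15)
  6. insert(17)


insert(17) -> [17]
insert(22) -> [17, 22]
extract_min()->17, [22]
extract_min()->22, []
insert(15) -> [15]
insert(17) -> [15, 17]

Final heap: [15, 17]


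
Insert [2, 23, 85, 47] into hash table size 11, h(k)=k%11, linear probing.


Insert 2: h=2 -> slot 2
Insert 23: h=1 -> slot 1
Insert 85: h=8 -> slot 8
Insert 47: h=3 -> slot 3

Table: [None, 23, 2, 47, None, None, None, None, 85, None, None]


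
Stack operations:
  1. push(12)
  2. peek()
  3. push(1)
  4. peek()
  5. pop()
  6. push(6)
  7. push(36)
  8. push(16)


push(12) -> [12]
peek()->12
push(1) -> [12, 1]
peek()->1
pop()->1, [12]
push(6) -> [12, 6]
push(36) -> [12, 6, 36]
push(16) -> [12, 6, 36, 16]

Final stack: [12, 6, 36, 16]


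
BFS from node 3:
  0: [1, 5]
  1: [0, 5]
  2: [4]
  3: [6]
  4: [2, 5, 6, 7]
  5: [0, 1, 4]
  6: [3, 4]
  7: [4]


Visit 3, enqueue [6]
Visit 6, enqueue [4]
Visit 4, enqueue [2, 5, 7]
Visit 2, enqueue []
Visit 5, enqueue [0, 1]
Visit 7, enqueue []
Visit 0, enqueue []
Visit 1, enqueue []

BFS order: [3, 6, 4, 2, 5, 7, 0, 1]


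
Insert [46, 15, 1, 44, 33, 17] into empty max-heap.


Insert 46: [46]
Insert 15: [46, 15]
Insert 1: [46, 15, 1]
Insert 44: [46, 44, 1, 15]
Insert 33: [46, 44, 1, 15, 33]
Insert 17: [46, 44, 17, 15, 33, 1]

Final heap: [46, 44, 17, 15, 33, 1]
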